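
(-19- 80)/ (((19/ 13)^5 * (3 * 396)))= -371293/ 29713188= -0.01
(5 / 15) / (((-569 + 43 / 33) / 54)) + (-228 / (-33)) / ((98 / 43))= 15145595 / 5048813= 3.00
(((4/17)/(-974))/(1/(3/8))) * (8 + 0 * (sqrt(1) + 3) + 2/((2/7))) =-0.00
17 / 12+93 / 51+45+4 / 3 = 3371 / 68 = 49.57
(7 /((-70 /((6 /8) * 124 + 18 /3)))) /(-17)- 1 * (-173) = 173.58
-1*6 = -6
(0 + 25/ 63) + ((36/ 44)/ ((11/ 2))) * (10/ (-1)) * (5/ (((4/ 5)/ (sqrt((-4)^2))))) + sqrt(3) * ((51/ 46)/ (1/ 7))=-280475/ 7623 + 357 * sqrt(3)/ 46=-23.35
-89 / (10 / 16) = -712 / 5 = -142.40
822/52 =15.81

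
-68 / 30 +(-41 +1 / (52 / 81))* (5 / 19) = -187417 / 14820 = -12.65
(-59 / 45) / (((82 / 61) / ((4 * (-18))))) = 14396 / 205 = 70.22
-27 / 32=-0.84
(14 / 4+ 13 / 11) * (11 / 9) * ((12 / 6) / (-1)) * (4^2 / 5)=-1648 / 45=-36.62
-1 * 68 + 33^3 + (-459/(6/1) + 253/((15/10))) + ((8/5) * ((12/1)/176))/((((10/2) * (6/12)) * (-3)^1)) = 59335901/1650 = 35961.15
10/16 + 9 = 77/8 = 9.62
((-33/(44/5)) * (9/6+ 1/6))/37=-25/148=-0.17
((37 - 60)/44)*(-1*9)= 207/44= 4.70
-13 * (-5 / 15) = 13 / 3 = 4.33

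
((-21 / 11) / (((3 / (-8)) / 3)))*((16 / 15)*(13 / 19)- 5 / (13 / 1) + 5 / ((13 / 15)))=1268624 / 13585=93.38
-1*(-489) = 489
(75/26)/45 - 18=-1399/78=-17.94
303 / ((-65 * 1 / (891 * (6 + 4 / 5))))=-9179082 / 325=-28243.33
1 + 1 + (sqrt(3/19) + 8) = sqrt(57)/19 + 10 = 10.40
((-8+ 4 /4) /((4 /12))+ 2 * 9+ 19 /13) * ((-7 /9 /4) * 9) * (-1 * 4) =-140 /13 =-10.77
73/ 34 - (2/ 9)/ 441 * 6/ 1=2.14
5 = 5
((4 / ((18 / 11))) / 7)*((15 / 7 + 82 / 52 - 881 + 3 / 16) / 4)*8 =-14047517 / 22932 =-612.57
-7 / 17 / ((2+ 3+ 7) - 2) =-7 / 170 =-0.04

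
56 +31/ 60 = 3391/ 60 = 56.52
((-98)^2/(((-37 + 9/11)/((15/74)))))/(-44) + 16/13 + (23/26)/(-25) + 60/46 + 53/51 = 53464557121/11227838700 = 4.76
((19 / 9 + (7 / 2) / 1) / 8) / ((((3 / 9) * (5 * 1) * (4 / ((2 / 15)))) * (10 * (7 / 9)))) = 0.00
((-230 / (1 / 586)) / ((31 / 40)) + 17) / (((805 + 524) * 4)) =-1796891 / 54932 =-32.71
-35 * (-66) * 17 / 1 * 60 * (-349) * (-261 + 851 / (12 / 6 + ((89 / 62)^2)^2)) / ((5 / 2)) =41035311681.99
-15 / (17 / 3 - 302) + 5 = 4490 / 889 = 5.05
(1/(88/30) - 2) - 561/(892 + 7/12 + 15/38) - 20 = -18150709/814396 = -22.29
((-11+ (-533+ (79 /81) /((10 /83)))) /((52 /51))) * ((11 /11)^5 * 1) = -525.60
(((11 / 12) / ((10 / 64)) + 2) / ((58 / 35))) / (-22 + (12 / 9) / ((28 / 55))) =-2891 / 11803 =-0.24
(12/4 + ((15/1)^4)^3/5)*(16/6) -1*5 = 69198046875003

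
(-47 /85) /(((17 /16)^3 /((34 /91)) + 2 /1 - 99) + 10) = 385024 /58344425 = 0.01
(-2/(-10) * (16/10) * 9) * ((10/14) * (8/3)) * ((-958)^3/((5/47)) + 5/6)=-7934062437088/175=-45337499640.50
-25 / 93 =-0.27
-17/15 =-1.13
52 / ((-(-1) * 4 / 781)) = 10153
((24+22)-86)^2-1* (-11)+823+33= 2467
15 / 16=0.94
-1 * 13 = -13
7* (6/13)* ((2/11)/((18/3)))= 14/143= 0.10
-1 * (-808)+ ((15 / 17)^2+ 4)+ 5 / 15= 704968 / 867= 813.11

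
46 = 46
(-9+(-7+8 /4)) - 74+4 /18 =-790 /9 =-87.78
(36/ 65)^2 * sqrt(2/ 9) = 432 * sqrt(2)/ 4225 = 0.14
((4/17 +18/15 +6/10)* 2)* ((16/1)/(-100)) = -1384/2125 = -0.65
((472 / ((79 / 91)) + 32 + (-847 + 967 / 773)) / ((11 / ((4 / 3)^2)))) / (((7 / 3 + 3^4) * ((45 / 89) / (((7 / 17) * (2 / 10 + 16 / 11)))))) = -7479537423904 / 10598750353125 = -0.71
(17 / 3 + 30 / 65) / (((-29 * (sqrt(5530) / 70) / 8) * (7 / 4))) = -7648 * sqrt(5530) / 625443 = -0.91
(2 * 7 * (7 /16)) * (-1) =-49 /8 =-6.12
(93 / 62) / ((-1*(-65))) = 3 / 130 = 0.02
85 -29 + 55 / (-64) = 3529 / 64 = 55.14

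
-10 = -10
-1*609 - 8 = -617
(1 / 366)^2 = 0.00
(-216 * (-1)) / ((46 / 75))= 8100 / 23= 352.17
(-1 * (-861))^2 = 741321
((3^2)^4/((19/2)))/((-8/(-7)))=45927/76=604.30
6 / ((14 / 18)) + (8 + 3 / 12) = 447 / 28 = 15.96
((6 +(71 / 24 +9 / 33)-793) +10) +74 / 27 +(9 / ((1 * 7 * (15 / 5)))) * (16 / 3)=-12785725 / 16632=-768.74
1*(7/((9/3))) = 7/3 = 2.33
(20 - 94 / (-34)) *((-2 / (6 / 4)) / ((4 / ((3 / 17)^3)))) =-3483 / 83521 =-0.04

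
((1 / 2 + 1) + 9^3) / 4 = 1461 / 8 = 182.62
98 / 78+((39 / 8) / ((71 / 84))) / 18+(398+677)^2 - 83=12798800657 / 11076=1155543.58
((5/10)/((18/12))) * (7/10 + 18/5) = 43/30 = 1.43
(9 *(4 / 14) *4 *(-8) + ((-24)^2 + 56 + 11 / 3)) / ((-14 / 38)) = -220799 / 147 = -1502.03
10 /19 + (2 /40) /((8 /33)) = 2227 /3040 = 0.73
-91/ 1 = -91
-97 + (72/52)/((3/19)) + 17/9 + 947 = 100697/117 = 860.66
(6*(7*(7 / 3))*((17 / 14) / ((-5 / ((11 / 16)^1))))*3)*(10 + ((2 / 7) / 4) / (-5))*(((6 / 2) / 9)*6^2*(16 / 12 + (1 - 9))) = 392139 / 10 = 39213.90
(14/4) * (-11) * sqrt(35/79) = -77 * sqrt(2765)/158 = -25.63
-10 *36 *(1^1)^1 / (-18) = 20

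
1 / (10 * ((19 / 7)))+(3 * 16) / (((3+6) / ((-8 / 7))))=-24173 / 3990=-6.06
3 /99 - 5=-164 /33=-4.97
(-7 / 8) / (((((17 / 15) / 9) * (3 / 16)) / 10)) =-6300 / 17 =-370.59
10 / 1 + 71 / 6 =131 / 6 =21.83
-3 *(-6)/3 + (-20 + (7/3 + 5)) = -20/3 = -6.67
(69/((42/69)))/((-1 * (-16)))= 1587/224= 7.08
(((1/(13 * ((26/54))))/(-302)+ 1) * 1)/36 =51011/1837368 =0.03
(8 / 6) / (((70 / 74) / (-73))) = -10804 / 105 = -102.90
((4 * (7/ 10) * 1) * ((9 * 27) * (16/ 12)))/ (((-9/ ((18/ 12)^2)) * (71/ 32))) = -36288/ 355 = -102.22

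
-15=-15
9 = 9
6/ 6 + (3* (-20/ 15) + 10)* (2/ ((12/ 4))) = 5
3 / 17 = 0.18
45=45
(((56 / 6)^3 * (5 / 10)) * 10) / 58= 54880 / 783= 70.09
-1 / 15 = -0.07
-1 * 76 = -76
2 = 2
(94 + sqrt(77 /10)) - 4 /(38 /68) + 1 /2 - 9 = 81.12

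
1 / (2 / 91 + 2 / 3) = 1.45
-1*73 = -73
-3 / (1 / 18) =-54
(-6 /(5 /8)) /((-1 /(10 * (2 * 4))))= 768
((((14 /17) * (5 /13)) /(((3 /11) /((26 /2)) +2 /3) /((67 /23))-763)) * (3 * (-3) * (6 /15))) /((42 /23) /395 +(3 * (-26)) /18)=-3796430715 /10992991457933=-0.00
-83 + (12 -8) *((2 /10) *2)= -407 /5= -81.40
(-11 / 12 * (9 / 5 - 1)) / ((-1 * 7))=11 / 105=0.10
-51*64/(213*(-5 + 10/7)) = 7616/1775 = 4.29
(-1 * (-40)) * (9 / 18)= 20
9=9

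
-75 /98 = -0.77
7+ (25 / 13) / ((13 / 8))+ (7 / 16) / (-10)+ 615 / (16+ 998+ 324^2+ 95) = 4673123969 / 573707680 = 8.15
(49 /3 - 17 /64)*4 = 3085 /48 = 64.27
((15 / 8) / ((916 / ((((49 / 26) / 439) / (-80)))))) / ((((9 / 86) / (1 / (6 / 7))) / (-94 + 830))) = -339227 / 376388064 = -0.00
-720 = -720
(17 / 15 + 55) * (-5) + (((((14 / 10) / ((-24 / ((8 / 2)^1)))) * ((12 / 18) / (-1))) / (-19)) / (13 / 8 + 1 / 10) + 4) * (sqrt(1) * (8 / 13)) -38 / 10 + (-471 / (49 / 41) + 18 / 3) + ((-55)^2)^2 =343853612021173 / 37579815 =9149954.89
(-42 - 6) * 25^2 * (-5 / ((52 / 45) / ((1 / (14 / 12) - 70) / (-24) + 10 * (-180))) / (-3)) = 7076156250 / 91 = 77759958.79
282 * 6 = 1692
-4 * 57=-228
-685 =-685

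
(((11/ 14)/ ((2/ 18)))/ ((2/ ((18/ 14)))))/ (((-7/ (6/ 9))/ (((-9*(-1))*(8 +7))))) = -40095/ 686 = -58.45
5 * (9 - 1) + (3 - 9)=34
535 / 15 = 107 / 3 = 35.67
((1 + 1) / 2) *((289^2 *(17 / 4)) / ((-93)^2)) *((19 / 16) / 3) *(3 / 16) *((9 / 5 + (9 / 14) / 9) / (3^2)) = 3534024073 / 5579642880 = 0.63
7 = 7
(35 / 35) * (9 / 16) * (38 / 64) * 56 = 1197 / 64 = 18.70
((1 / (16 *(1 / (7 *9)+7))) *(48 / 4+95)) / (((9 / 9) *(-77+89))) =2247 / 28288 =0.08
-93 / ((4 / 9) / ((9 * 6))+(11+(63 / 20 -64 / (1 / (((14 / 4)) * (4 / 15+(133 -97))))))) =90396 / 7882507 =0.01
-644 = -644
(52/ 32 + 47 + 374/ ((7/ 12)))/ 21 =38627/ 1176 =32.85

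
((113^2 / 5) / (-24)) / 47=-12769 / 5640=-2.26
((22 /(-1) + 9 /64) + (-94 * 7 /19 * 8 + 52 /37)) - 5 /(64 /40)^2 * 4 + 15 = -13062037 /44992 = -290.32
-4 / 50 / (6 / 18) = -6 / 25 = -0.24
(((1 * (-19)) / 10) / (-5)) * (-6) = -57 / 25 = -2.28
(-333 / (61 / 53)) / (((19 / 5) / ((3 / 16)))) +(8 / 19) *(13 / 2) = -213983 / 18544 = -11.54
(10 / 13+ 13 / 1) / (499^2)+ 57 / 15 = 61504142 / 16185065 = 3.80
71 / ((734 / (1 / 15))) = 71 / 11010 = 0.01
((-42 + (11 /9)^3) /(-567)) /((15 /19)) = 556453 /6200145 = 0.09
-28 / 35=-4 / 5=-0.80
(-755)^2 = 570025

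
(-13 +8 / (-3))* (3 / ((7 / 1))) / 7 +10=443 / 49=9.04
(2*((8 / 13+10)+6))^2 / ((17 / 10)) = 1866240 / 2873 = 649.58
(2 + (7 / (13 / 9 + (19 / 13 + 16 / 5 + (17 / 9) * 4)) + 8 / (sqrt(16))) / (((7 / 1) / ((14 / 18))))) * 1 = 18215 / 7992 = 2.28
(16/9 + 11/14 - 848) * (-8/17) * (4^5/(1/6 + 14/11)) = 1919836160/6783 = 283036.44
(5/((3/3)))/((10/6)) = 3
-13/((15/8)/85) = -1768/3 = -589.33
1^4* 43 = 43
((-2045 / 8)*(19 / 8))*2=-1214.22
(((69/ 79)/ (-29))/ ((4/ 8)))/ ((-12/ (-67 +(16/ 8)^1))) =-1495/ 4582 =-0.33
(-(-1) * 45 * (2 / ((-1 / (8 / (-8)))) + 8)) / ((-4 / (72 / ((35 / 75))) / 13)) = -1579500 / 7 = -225642.86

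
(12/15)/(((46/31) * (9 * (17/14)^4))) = 2381792/86444235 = 0.03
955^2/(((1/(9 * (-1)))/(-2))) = 16416450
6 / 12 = 1 / 2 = 0.50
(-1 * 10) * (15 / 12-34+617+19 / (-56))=-163495 / 28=-5839.11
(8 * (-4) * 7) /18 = -112 /9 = -12.44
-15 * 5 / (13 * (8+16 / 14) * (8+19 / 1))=-175 / 7488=-0.02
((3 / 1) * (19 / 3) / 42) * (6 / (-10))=-19 / 70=-0.27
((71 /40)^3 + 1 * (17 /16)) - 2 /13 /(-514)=1423032651 /213824000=6.66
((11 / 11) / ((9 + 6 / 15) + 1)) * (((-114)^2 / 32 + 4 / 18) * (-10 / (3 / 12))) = -731425 / 468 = -1562.87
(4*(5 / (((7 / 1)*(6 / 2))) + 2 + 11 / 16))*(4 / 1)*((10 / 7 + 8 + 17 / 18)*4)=2569562 / 1323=1942.22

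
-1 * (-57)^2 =-3249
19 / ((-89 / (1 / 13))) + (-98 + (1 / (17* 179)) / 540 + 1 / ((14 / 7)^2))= -92937030779 / 950602770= -97.77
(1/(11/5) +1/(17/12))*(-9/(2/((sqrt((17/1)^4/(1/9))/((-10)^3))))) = 99603/22000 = 4.53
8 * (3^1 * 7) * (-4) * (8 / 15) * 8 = -14336 / 5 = -2867.20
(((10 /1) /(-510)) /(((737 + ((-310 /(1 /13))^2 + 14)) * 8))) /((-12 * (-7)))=-1 /556633863072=-0.00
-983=-983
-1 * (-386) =386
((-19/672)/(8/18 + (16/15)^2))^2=2030625/6359105536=0.00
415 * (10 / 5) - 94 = 736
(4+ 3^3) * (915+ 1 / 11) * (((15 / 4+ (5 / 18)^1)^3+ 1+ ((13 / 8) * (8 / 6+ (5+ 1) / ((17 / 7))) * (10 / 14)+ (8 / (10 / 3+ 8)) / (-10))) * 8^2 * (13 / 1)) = 1668363211.26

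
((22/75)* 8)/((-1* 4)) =-44/75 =-0.59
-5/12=-0.42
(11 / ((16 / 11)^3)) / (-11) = -1331 / 4096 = -0.32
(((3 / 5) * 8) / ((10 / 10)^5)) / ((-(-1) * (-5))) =-24 / 25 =-0.96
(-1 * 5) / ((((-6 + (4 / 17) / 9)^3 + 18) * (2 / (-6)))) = -53723655 / 699083558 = -0.08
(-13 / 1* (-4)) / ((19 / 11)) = 572 / 19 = 30.11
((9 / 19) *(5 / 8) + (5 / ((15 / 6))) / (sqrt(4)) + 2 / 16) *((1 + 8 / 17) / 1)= 675 / 323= 2.09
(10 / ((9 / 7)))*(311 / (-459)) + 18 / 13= -208652 / 53703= -3.89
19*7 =133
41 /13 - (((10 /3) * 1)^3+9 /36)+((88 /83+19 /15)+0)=-18532249 /582660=-31.81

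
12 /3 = 4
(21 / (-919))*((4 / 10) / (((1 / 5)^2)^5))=-82031250 / 919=-89261.43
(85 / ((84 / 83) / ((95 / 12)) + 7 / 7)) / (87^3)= 670225 / 5856067179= 0.00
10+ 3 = 13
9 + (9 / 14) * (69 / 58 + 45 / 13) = 18081 / 1508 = 11.99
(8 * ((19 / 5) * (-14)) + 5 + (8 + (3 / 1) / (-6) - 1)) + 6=-4081 / 10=-408.10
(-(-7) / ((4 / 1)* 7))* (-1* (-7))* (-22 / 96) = -77 / 192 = -0.40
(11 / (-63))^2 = 0.03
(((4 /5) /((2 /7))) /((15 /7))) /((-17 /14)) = -1372 /1275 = -1.08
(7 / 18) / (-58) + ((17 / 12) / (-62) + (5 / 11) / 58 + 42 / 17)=29641465 / 12104136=2.45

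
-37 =-37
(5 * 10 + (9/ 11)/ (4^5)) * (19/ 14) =10700971/ 157696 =67.86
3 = 3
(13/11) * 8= 104/11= 9.45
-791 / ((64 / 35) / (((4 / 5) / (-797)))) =5537 / 12752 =0.43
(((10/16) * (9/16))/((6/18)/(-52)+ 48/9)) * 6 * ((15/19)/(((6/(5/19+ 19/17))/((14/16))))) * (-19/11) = -13697775/125975168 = -0.11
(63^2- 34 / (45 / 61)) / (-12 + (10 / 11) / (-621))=-133987029 / 409910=-326.87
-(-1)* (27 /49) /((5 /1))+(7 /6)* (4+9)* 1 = 22457 /1470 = 15.28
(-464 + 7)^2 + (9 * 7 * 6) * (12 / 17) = 3554969 / 17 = 209115.82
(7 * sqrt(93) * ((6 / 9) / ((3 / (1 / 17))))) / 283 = 0.00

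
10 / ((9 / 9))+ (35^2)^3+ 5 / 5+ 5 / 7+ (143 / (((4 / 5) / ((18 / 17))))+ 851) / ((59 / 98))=12906475166938 / 7021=1838267364.61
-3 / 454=-0.01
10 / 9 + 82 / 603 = 752 / 603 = 1.25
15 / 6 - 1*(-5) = 15 / 2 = 7.50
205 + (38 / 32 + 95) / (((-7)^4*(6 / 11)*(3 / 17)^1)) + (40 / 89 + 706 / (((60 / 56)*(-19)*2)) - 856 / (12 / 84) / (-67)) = 36293693604023 / 130572526560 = 277.96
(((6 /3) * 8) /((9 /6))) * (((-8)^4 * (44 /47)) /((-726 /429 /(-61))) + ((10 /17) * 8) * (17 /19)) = 1316614656 /893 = 1474372.52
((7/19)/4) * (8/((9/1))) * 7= 98/171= 0.57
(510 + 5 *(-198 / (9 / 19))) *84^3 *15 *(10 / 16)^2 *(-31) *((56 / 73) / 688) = 595354961250 / 3139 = 189663893.36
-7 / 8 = -0.88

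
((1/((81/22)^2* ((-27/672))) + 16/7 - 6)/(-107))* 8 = 18353488/44227701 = 0.41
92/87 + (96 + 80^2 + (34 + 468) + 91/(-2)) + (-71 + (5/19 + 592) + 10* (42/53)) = 1311111641/175218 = 7482.75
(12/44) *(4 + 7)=3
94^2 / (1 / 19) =167884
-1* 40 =-40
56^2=3136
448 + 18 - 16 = 450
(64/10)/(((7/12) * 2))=192/35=5.49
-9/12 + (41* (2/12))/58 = -0.63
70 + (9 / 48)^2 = 17929 / 256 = 70.04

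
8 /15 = 0.53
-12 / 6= -2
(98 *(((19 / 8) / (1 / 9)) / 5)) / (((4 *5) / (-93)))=-1948.12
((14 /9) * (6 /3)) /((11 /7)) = 196 /99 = 1.98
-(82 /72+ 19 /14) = -629 /252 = -2.50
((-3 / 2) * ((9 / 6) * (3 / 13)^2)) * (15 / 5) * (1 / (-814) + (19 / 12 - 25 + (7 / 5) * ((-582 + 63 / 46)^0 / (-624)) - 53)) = 7860349269 / 286137280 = 27.47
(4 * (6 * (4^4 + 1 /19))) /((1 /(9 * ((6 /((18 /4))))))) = 1401120 /19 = 73743.16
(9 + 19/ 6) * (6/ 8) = 73/ 8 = 9.12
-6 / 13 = -0.46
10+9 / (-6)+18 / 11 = 223 / 22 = 10.14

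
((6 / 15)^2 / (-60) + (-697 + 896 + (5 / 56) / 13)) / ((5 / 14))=54328147 / 97500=557.21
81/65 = 1.25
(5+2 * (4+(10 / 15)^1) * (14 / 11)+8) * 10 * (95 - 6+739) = 2265960 / 11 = 205996.36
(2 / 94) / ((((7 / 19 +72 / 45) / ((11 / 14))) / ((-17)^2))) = 1615 / 658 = 2.45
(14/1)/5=14/5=2.80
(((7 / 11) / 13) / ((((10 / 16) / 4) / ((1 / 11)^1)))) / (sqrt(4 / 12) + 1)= 336 / 7865 - 112*sqrt(3) / 7865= 0.02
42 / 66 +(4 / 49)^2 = 16983 / 26411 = 0.64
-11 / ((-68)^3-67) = 11 / 314499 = 0.00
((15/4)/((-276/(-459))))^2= 38.89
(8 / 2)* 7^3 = 1372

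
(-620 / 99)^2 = 384400 / 9801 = 39.22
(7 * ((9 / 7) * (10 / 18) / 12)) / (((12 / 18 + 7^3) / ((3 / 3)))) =5 / 4124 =0.00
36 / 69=12 / 23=0.52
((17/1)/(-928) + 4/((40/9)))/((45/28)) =28637/52200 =0.55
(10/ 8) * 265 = 1325/ 4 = 331.25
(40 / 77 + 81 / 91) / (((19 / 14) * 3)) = 2822 / 8151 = 0.35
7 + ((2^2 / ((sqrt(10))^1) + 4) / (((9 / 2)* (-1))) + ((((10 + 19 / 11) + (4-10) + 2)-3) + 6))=1667 / 99-4* sqrt(10) / 45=16.56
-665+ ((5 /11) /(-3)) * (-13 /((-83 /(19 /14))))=-25501325 /38346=-665.03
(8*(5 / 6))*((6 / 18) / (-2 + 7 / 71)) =-284 / 243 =-1.17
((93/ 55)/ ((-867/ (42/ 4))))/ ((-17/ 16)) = 5208/ 270215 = 0.02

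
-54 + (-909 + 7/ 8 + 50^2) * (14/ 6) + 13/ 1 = 29387/ 8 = 3673.38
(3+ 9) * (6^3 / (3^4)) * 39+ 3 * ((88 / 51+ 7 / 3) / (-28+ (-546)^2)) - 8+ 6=6314100223 / 5067496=1246.00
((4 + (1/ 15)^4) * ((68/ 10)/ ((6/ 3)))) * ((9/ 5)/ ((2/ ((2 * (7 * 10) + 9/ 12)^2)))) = 1091171170973/ 4500000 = 242482.48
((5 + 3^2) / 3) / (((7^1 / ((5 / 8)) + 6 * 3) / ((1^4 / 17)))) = 35 / 3723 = 0.01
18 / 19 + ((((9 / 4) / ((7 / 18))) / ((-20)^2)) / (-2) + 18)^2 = 773846159859 / 2383360000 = 324.69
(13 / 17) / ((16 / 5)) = 65 / 272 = 0.24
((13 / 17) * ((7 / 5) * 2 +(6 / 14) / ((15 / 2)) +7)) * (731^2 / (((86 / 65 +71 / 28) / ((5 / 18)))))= 6109003550 / 21069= 289952.23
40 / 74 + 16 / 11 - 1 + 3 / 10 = 5271 / 4070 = 1.30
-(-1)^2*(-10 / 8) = 5 / 4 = 1.25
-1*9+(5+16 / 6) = -4 / 3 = -1.33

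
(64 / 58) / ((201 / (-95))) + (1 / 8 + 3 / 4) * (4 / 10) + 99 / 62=5150803 / 3613980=1.43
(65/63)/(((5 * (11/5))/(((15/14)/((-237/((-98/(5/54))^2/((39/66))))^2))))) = 13041939423744/2028325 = 6429906.17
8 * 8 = 64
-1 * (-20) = 20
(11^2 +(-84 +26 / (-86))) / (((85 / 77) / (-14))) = -1701084 / 3655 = -465.41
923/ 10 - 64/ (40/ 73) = -24.50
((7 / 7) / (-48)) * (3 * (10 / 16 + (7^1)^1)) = -61 / 128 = -0.48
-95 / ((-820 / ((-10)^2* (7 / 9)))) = 3325 / 369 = 9.01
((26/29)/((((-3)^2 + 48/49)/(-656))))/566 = -417872/4013223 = -0.10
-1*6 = -6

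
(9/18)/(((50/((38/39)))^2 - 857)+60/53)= 19133/68015608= 0.00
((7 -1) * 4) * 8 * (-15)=-2880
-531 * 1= -531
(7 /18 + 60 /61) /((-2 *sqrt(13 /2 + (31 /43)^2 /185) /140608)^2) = 2547897556809313280 /2442373083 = 1043205714.37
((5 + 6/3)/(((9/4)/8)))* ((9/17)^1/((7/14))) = 448/17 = 26.35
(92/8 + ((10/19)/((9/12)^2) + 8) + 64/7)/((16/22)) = 778921/19152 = 40.67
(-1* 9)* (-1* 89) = 801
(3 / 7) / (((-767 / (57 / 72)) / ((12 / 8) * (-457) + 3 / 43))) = 159999 / 527696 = 0.30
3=3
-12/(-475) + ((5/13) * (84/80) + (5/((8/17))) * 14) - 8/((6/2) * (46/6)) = 21137763/142025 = 148.83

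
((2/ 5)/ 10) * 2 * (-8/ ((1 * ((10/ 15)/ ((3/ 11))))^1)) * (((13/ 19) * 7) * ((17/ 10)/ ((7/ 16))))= -4.87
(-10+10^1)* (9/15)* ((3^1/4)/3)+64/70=32/35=0.91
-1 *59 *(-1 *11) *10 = 6490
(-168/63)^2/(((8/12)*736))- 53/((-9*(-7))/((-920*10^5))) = 112148000021/1449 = 77396825.41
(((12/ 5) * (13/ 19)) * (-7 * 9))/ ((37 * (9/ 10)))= -2184/ 703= -3.11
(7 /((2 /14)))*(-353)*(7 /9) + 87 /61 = -7385036 /549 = -13451.80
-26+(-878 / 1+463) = -441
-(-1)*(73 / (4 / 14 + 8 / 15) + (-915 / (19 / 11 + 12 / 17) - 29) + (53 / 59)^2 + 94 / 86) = -8554821337 / 27242306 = -314.03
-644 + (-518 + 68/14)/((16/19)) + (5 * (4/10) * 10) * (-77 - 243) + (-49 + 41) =-107259/14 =-7661.36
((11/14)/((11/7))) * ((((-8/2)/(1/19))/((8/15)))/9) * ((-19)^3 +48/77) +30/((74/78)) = 1857335005/34188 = 54327.10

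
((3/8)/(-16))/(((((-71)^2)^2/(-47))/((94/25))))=6627/40658689600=0.00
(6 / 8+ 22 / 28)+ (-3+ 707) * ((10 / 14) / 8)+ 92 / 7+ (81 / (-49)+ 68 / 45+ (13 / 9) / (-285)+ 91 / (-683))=26527317079 / 343371420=77.26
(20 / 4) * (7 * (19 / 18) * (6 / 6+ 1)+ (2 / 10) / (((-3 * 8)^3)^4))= 2698447893886402561 / 36520347436056576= 73.89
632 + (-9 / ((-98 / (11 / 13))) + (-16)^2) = 1131411 / 1274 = 888.08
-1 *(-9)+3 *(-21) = -54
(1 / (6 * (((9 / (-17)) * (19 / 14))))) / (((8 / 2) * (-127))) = 119 / 260604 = 0.00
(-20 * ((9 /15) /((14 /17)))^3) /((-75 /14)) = 44217 /30625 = 1.44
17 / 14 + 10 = 157 / 14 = 11.21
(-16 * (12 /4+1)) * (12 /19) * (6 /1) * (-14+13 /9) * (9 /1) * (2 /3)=347136 /19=18270.32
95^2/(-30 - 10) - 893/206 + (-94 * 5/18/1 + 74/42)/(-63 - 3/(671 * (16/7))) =-8060945638133/35112705768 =-229.57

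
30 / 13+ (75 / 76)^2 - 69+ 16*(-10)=-225.72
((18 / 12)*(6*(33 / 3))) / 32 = 99 / 32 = 3.09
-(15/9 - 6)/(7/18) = 78/7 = 11.14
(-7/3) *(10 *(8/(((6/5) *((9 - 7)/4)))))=-2800/9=-311.11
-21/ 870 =-7/ 290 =-0.02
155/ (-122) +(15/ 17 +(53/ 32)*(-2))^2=20918421/ 4513024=4.64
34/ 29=1.17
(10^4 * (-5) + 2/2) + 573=-49426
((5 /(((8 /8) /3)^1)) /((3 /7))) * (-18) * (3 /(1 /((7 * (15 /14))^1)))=-14175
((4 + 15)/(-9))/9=-19/81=-0.23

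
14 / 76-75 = -2843 / 38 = -74.82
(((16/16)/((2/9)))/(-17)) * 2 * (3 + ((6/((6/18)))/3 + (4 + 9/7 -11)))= -207/119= -1.74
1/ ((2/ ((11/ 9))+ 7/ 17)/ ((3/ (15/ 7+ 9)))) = 1309/ 9958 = 0.13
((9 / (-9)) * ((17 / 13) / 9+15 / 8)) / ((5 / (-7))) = 13237 / 4680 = 2.83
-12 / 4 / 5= -3 / 5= -0.60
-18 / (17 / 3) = -54 / 17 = -3.18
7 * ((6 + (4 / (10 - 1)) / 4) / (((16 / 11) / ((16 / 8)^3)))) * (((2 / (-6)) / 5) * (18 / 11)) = -77 / 3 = -25.67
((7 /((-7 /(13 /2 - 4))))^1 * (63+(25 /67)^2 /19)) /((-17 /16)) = 214958320 /1449947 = 148.25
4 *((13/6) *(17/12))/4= 3.07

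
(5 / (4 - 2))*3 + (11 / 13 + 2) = 269 / 26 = 10.35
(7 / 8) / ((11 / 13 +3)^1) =91 / 400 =0.23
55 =55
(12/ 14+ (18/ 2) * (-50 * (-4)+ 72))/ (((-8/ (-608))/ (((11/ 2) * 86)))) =616220616/ 7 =88031516.57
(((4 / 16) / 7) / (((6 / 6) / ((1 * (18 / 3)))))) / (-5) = -3 / 70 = -0.04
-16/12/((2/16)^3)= -2048/3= -682.67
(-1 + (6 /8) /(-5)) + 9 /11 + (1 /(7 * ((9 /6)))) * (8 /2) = 227 /4620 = 0.05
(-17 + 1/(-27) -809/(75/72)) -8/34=-9110144/11475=-793.91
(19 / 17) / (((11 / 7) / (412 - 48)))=48412 / 187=258.89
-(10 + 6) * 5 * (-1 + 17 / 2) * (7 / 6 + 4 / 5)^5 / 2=-714924299 / 81000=-8826.23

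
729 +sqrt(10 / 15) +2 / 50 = sqrt(6) / 3 +18226 / 25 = 729.86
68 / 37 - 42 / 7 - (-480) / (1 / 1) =17606 / 37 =475.84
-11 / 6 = -1.83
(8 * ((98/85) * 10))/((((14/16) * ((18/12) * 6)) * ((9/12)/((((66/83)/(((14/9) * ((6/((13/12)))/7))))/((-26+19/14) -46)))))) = -0.14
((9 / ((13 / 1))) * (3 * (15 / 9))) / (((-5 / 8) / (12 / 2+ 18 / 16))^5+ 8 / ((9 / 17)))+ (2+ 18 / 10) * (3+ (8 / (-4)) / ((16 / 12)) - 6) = -19941271206219 / 1181990212390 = -16.87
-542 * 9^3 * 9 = -3556062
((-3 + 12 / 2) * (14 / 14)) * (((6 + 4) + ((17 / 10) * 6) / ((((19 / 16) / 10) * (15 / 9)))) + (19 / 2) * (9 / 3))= 51321 / 190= 270.11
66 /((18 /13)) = 143 /3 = 47.67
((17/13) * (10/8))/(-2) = -85/104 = -0.82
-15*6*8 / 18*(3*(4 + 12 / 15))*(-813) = 468288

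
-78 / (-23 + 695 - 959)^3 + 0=78 / 23639903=0.00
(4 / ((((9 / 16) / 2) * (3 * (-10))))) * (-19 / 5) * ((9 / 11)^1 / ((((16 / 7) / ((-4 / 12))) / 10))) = -1064 / 495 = -2.15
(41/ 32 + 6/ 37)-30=-33811/ 1184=-28.56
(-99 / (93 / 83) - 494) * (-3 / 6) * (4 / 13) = 36106 / 403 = 89.59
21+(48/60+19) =204/5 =40.80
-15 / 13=-1.15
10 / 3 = 3.33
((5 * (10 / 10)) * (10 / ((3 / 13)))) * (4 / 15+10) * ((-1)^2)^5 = 20020 / 9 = 2224.44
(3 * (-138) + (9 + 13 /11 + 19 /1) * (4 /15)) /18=-11171 /495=-22.57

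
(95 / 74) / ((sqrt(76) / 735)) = 3675*sqrt(19) / 148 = 108.24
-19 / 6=-3.17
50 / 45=10 / 9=1.11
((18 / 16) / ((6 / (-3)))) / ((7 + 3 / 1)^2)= -9 / 1600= -0.01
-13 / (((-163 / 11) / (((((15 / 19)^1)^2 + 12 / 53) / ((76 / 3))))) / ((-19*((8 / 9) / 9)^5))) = -6348120064 / 1208240143214031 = -0.00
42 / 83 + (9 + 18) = 2283 / 83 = 27.51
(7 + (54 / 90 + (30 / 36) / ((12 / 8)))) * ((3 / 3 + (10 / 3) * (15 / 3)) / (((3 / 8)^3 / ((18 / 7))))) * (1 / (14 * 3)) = 9958912 / 59535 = 167.28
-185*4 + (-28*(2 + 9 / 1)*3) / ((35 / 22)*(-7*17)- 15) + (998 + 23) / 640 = -422246537 / 575360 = -733.88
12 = 12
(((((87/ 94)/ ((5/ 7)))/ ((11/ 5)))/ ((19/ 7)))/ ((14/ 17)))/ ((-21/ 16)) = -1972/ 9823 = -0.20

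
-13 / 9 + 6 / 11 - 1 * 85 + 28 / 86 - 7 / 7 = -368543 / 4257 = -86.57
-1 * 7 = -7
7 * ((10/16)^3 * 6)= 2625/256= 10.25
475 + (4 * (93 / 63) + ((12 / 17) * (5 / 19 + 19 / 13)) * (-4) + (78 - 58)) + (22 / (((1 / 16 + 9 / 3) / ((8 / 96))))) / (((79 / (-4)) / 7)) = 1151323973 / 2322047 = 495.82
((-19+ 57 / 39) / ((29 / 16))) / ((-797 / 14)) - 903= -902.83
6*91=546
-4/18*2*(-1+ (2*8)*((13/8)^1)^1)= -100/9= -11.11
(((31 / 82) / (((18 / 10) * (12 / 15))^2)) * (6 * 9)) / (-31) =-625 / 1968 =-0.32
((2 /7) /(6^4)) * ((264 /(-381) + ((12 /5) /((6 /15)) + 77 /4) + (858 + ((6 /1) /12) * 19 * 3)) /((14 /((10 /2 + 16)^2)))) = 6.33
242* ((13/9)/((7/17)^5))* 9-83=4465475141/16807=265691.39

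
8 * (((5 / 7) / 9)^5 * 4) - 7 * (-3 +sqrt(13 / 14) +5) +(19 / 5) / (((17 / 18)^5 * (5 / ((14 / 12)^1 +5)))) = -273467863682948338 / 35227949315858775 - sqrt(182) / 2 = -14.51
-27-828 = -855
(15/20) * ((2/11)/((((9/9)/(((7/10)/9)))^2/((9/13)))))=49/85800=0.00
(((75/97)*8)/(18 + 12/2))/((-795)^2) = 1/2452257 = 0.00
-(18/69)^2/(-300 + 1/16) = 576/2538671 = 0.00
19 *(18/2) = 171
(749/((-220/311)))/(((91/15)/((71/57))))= -2362667/10868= -217.40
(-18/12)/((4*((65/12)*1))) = -9/130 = -0.07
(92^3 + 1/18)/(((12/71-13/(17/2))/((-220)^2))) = -204705098009500/7389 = -27704032752.67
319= 319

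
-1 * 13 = -13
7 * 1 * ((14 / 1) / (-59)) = -98 / 59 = -1.66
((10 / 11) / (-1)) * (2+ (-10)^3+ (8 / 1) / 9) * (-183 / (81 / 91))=-498146740 / 2673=-186362.42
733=733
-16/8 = -2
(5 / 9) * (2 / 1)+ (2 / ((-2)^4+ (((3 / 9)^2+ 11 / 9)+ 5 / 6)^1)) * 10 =2170 / 981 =2.21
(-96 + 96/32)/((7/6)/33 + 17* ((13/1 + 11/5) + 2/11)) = -92070/258911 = -0.36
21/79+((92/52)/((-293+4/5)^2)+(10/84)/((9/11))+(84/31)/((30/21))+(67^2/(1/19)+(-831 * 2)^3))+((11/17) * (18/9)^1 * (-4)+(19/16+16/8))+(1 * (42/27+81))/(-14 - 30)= -98009561794636309730100119/21349291033390320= -4590764238.56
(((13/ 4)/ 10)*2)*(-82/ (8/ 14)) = -3731/ 40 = -93.28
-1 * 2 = -2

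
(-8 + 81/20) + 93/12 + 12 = 79/5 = 15.80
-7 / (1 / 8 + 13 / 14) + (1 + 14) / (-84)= -11271 / 1652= -6.82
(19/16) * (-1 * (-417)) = 7923/16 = 495.19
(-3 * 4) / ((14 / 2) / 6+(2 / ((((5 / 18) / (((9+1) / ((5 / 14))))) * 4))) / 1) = -0.23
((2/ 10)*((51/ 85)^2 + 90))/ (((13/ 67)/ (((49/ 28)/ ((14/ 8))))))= 93.14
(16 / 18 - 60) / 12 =-133 / 27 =-4.93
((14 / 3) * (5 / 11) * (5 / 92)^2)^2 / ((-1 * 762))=-765625 / 14861894332032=-0.00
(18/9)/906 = 1/453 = 0.00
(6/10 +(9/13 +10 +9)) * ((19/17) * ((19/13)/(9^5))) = 0.00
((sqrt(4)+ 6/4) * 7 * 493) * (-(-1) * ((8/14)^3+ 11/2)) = 1923193/28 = 68685.46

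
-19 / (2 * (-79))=19 / 158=0.12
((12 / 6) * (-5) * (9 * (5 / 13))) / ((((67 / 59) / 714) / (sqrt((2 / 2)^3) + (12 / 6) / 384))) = -304886925 / 13936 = -21877.65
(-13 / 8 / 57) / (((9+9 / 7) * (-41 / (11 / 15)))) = 1001 / 20191680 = 0.00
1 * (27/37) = 27/37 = 0.73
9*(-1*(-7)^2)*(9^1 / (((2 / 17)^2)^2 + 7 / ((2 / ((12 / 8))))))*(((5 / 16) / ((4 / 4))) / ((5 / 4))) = -331494849 / 1754005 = -188.99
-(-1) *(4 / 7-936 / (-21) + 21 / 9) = 997 / 21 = 47.48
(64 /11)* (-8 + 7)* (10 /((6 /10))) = -96.97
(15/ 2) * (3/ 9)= 5/ 2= 2.50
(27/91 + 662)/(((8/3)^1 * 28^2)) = 180807/570752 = 0.32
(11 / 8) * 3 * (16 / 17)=66 / 17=3.88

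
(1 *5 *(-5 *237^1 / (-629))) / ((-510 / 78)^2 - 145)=-66755 / 724608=-0.09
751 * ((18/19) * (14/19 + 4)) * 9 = 10949580/361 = 30331.25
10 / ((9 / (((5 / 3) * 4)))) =200 / 27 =7.41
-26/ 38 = -13/ 19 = -0.68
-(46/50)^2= -529/625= -0.85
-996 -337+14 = -1319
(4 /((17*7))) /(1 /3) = 0.10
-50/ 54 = -25/ 27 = -0.93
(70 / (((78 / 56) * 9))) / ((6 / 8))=7840 / 1053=7.45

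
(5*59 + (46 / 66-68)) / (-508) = -3757 / 8382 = -0.45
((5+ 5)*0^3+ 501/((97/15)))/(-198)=-835/2134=-0.39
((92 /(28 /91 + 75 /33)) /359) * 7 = 92092 /132471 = 0.70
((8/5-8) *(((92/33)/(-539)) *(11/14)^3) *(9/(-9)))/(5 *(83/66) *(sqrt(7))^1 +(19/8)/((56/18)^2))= 289464772608/20328998080850165-30276190208 *sqrt(7)/82975502370817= -0.00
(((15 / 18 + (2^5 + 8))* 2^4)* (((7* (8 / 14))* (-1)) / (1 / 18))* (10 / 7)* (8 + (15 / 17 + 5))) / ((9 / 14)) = -74009600 / 51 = -1451168.63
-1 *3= -3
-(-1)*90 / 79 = 90 / 79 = 1.14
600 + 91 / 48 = 28891 / 48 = 601.90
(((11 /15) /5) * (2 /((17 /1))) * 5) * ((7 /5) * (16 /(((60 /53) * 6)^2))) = 216293 /5163750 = 0.04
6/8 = 3/4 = 0.75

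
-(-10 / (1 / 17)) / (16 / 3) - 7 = 199 / 8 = 24.88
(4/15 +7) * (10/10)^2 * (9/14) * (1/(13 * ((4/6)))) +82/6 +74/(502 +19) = 40814363/2844660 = 14.35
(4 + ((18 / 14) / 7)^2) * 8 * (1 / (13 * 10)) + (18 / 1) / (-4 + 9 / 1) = 46198 / 12005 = 3.85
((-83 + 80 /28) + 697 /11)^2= 1669264 /5929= 281.54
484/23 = 21.04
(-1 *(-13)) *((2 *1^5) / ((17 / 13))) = 338 / 17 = 19.88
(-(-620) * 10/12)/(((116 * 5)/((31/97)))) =4805/16878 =0.28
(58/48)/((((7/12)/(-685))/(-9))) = 178785/14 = 12770.36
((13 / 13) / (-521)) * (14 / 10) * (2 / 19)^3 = -56 / 17867695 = -0.00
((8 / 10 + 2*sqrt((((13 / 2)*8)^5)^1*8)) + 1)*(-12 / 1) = -259584*sqrt(26) - 108 / 5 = -1323645.48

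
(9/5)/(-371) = -9/1855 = -0.00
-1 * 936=-936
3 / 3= 1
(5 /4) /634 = 5 /2536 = 0.00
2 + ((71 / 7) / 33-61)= -13558 / 231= -58.69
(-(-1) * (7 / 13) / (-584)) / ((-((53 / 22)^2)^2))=204974 / 7488066469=0.00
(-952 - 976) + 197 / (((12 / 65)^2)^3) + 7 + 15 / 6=14851792842821 / 2985984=4973835.37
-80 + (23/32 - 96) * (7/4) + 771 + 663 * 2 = 236833/128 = 1850.26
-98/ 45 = -2.18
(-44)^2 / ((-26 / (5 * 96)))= -464640 / 13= -35741.54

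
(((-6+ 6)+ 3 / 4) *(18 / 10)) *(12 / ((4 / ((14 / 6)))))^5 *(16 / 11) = 1815156 / 55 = 33002.84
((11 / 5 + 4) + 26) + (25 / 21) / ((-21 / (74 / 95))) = 1347169 / 41895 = 32.16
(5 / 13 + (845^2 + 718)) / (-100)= -2322916 / 325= -7147.43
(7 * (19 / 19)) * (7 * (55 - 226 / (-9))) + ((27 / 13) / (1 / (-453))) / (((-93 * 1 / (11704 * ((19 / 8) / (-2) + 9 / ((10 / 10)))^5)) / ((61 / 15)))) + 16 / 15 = 33310895960477738713 / 2376990720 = 14013893987.97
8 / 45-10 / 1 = -442 / 45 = -9.82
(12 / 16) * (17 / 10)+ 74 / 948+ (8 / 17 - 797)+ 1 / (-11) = -1409817991 / 1772760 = -795.27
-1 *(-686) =686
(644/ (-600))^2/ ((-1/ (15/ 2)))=-25921/ 3000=-8.64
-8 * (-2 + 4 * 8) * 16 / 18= -213.33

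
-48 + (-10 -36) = -94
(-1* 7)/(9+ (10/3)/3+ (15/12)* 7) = -36/97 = -0.37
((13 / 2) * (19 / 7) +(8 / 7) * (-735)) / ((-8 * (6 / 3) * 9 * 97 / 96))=11513 / 2037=5.65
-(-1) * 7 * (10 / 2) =35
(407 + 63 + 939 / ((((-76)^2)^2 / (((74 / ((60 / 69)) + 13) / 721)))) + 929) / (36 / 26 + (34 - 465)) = -4374724434290587 / 1343423098841600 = -3.26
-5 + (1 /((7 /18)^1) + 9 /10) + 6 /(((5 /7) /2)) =1069 /70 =15.27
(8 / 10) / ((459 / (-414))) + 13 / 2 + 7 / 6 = 1771 / 255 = 6.95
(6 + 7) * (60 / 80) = 39 / 4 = 9.75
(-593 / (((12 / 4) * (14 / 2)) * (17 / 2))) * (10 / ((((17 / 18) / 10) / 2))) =-1423200 / 2023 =-703.51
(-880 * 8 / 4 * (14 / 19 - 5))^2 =20323353600 / 361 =56297378.39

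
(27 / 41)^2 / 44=729 / 73964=0.01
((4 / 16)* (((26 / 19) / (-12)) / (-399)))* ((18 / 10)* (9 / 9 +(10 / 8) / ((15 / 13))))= 65 / 242592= 0.00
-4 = -4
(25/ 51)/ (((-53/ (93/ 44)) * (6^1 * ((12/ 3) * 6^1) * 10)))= -0.00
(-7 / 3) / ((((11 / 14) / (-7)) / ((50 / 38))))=17150 / 627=27.35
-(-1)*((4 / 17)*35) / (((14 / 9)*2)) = 45 / 17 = 2.65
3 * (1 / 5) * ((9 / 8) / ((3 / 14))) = 63 / 20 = 3.15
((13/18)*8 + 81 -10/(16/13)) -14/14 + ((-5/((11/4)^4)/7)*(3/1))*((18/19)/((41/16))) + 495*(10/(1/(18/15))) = 34591138810843/5748290856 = 6017.64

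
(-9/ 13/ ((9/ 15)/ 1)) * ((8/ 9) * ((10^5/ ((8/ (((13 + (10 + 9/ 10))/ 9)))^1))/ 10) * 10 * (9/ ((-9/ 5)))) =59750000/ 351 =170227.92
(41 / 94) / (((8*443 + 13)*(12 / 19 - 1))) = -779 / 2340506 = -0.00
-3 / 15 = -1 / 5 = -0.20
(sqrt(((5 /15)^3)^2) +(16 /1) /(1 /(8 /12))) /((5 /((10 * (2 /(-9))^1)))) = -1156 /243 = -4.76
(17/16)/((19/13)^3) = 37349/109744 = 0.34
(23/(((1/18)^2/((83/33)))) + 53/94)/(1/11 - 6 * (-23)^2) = -19380751/3281822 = -5.91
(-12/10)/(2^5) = -3/80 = -0.04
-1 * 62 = -62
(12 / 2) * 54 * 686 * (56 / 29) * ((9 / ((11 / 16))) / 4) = 448084224 / 319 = 1404652.74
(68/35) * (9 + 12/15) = 476/25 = 19.04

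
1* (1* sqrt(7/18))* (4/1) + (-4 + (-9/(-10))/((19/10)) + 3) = -10/19 + 2* sqrt(14)/3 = 1.97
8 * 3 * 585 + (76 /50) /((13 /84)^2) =59587128 /4225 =14103.46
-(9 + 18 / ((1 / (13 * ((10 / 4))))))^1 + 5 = -589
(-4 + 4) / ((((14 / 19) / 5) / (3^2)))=0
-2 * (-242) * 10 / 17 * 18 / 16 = 5445 / 17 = 320.29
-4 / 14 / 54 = -1 / 189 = -0.01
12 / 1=12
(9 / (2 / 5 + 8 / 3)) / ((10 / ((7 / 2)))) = 189 / 184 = 1.03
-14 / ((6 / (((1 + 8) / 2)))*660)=-7 / 440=-0.02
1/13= 0.08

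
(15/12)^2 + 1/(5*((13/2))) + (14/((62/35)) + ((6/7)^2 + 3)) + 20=52497303/1579760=33.23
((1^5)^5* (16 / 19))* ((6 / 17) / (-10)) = -48 / 1615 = -0.03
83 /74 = 1.12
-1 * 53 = -53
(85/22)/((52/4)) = 85/286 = 0.30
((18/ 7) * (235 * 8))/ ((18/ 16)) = 30080/ 7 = 4297.14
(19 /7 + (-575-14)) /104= -513 /91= -5.64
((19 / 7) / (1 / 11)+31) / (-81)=-142 / 189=-0.75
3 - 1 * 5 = -2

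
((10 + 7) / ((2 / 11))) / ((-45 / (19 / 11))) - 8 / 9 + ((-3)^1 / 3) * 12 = -1483 / 90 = -16.48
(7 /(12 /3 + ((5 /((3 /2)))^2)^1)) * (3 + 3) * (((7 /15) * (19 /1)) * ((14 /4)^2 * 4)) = 410571 /340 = 1207.56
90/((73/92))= 8280/73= 113.42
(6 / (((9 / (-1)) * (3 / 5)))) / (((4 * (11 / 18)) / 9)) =-45 / 11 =-4.09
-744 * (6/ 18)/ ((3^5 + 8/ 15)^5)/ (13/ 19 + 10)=-3578175000/ 132051822353048859079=-0.00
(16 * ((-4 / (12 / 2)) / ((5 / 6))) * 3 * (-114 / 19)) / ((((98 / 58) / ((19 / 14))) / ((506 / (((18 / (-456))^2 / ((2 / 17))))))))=206129082368 / 29155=7070110.87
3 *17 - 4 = 47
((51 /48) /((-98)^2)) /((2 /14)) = 17 /21952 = 0.00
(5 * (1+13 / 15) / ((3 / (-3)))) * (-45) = 420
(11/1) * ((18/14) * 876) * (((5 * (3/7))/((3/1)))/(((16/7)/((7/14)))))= 1935.80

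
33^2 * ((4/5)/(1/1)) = 4356/5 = 871.20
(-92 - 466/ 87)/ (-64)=4235/ 2784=1.52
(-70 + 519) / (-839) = -449 / 839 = -0.54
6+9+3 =18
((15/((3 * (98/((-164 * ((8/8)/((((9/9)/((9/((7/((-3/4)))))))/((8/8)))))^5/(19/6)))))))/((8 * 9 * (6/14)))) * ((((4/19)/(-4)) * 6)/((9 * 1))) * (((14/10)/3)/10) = -7263027/62129428480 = -0.00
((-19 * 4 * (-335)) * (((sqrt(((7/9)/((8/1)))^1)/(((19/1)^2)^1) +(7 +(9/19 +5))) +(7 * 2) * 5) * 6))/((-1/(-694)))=464980 * sqrt(14)/19 +8743483920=8743575488.20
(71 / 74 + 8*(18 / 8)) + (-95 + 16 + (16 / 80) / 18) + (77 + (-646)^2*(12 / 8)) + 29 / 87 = 1042275521 / 1665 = 625991.30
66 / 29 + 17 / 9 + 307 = 81214 / 261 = 311.16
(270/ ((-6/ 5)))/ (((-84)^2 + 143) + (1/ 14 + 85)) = -3150/ 101977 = -0.03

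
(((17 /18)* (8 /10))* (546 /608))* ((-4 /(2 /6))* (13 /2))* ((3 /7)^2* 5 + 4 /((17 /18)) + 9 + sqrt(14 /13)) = -199251 /266 - 1547* sqrt(182) /380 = -803.99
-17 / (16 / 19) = -323 / 16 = -20.19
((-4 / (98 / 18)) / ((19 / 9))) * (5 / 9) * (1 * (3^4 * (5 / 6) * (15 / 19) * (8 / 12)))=-121500 / 17689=-6.87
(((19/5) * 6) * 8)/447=0.41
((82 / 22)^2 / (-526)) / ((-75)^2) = -1681 / 358008750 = -0.00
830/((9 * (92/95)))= 39425/414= 95.23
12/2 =6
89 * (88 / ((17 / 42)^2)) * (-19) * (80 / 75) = -1399985664 / 1445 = -968848.21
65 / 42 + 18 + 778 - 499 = 298.55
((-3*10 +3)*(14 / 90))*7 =-147 / 5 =-29.40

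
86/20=43/10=4.30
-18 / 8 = -2.25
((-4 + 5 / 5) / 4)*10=-15 / 2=-7.50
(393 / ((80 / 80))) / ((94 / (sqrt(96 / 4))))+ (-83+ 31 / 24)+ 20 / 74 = -72317 / 888+ 393*sqrt(6) / 47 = -60.96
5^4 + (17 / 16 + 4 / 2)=10049 / 16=628.06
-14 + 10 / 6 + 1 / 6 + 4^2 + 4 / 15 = 41 / 10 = 4.10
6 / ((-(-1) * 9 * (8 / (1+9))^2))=25 / 24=1.04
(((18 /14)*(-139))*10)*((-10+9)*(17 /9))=23630 /7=3375.71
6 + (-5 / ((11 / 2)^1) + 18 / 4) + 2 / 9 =1943 / 198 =9.81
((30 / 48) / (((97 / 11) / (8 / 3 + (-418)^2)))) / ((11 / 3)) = 655225 / 194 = 3377.45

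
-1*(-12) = 12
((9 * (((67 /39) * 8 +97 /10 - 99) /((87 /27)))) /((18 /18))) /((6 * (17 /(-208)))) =1060812 /2465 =430.35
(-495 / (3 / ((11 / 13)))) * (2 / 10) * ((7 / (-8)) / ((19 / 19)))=2541 / 104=24.43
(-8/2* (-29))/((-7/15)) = -1740/7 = -248.57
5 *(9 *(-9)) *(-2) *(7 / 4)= 2835 / 2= 1417.50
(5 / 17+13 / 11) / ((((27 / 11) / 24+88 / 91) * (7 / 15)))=430560 / 145571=2.96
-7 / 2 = -3.50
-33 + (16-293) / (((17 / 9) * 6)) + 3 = -1851 / 34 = -54.44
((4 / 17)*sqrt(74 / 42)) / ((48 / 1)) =sqrt(777) / 4284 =0.01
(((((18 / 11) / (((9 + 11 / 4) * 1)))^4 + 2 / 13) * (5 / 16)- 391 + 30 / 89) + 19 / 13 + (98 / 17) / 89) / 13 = -4374039909538277379 / 146142923874329096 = -29.93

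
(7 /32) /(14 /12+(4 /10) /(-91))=9555 /50768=0.19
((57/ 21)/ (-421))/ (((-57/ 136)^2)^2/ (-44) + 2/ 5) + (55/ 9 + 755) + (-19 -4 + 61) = 799.09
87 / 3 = 29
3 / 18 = 1 / 6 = 0.17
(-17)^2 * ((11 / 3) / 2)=3179 / 6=529.83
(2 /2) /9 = 1 /9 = 0.11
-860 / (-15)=57.33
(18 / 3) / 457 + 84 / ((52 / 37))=59.78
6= 6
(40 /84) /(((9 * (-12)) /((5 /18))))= -25 /20412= -0.00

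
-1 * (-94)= 94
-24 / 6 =-4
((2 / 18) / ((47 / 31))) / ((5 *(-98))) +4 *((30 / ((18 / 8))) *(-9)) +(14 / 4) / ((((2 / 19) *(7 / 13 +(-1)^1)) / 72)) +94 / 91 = -15267005233 / 2694510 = -5665.97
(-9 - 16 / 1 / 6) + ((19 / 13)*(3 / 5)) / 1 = -2104 / 195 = -10.79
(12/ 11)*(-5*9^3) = -3976.36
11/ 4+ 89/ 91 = 1357/ 364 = 3.73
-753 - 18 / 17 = -12819 / 17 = -754.06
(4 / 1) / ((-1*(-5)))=4 / 5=0.80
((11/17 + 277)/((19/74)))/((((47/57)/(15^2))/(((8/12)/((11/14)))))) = 2200464000/8789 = 250365.68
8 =8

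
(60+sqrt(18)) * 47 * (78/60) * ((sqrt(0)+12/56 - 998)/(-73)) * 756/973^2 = 691339779 * sqrt(2)/345556085+2765359116/69111217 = 42.84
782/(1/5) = 3910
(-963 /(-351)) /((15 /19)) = 2033 /585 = 3.48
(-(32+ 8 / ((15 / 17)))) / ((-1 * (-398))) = -308 / 2985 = -0.10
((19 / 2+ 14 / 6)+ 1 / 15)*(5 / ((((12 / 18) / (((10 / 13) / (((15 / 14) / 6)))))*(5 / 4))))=307.57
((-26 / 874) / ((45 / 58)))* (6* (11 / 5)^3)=-2007148 / 819375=-2.45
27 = 27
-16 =-16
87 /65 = 1.34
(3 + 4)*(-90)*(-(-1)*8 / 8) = -630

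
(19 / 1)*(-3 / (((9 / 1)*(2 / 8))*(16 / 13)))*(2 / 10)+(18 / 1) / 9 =-127 / 60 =-2.12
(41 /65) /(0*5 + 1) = 41 /65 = 0.63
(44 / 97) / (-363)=-4 / 3201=-0.00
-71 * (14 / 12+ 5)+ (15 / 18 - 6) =-443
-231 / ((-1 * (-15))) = -77 / 5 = -15.40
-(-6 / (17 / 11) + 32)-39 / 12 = -2133 / 68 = -31.37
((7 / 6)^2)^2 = 2401 / 1296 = 1.85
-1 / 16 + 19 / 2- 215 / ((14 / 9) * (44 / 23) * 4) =-21251 / 2464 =-8.62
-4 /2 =-2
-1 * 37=-37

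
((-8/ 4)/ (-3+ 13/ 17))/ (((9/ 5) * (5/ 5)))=85/ 171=0.50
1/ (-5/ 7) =-1.40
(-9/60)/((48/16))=-1/20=-0.05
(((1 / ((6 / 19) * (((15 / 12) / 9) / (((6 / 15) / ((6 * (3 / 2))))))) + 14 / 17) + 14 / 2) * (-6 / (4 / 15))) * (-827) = 27953427 / 170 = 164431.92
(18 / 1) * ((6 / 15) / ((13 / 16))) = 576 / 65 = 8.86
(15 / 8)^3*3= 10125 / 512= 19.78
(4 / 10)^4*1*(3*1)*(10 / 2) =0.38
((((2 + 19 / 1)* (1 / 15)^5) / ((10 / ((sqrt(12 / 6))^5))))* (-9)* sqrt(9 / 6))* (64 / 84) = -32* sqrt(3) / 421875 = -0.00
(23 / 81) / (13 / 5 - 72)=-115 / 28107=-0.00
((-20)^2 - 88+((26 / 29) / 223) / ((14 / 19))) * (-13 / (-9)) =183614275 / 407421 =450.67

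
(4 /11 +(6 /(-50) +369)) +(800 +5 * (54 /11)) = 328292 /275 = 1193.79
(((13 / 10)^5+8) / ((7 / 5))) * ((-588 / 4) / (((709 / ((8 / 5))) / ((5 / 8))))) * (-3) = 5.20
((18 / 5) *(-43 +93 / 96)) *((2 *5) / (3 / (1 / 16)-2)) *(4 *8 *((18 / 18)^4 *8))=-193680 / 23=-8420.87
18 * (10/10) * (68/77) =1224/77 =15.90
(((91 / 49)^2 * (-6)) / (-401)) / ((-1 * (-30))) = 169 / 98245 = 0.00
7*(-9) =-63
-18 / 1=-18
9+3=12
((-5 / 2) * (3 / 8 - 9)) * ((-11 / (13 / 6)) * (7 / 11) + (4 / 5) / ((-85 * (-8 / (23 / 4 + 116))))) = -9416361 / 141440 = -66.57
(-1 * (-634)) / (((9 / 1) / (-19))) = -12046 / 9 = -1338.44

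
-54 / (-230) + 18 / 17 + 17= 35764 / 1955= 18.29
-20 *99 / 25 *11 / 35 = -4356 / 175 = -24.89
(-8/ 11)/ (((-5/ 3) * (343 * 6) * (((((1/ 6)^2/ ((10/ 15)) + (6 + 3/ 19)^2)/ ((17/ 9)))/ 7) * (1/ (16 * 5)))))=3142144/ 531826449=0.01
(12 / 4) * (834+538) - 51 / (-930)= 1275977 / 310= 4116.05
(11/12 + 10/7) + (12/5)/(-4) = 733/420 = 1.75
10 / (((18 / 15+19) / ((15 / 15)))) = 50 / 101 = 0.50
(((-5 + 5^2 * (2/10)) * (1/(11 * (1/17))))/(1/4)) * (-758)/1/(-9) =0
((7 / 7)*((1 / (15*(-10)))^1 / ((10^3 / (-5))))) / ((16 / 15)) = 1 / 32000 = 0.00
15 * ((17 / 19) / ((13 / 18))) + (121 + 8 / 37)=1277625 / 9139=139.80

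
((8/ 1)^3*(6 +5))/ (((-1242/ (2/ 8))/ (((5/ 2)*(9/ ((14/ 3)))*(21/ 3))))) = -38.26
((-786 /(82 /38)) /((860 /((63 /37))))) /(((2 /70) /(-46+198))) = -250263972 /65231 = -3836.58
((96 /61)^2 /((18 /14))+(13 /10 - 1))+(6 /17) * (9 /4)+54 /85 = 1156267 /316285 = 3.66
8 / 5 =1.60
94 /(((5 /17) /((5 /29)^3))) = 39950 /24389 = 1.64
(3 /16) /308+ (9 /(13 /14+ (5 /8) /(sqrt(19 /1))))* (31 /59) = 25360002621 /4860501184-182280* sqrt(19) /986303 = 4.41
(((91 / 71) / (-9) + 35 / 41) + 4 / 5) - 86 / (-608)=65814449 / 39822480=1.65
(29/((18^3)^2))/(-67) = -0.00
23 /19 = 1.21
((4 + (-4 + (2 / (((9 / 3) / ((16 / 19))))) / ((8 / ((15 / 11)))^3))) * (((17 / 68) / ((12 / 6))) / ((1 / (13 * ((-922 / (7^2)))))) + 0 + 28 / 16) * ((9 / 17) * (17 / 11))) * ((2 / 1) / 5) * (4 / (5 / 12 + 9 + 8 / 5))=-85809375 / 9009939631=-0.01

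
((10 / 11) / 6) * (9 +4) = 65 / 33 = 1.97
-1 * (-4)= 4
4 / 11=0.36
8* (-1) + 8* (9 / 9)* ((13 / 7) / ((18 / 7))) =-20 / 9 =-2.22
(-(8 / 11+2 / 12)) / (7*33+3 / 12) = -118 / 30525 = -0.00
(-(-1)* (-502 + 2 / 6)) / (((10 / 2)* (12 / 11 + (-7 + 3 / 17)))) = 56287 / 3216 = 17.50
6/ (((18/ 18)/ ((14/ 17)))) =84/ 17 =4.94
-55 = -55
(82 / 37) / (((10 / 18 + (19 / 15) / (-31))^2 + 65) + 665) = 79787025 / 26290604819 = 0.00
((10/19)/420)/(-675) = -1/538650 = -0.00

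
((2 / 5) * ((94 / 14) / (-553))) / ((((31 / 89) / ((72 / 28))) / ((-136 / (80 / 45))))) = 11519982 / 4200035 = 2.74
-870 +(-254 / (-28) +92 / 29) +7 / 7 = -347843 / 406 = -856.76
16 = 16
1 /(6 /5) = 5 /6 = 0.83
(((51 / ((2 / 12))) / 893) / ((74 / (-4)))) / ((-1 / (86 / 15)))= 17544 / 165205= 0.11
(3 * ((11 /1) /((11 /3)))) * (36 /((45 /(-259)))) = -9324 /5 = -1864.80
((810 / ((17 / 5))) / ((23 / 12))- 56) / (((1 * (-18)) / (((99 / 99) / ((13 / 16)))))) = -213632 / 45747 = -4.67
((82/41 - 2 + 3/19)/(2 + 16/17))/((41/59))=3009/38950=0.08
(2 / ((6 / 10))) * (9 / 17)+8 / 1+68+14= 1560 / 17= 91.76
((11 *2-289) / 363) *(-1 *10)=890 / 121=7.36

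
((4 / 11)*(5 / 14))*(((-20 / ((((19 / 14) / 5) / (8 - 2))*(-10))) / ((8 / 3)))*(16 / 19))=1.81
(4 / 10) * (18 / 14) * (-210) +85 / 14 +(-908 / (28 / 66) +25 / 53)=-1663373 / 742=-2241.74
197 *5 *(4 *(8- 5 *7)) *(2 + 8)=-1063800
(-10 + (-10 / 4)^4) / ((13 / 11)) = 24.59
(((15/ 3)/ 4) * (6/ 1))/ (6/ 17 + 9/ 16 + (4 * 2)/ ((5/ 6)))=3400/ 4767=0.71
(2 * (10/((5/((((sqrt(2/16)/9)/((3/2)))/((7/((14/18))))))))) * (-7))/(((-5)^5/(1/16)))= 7 * sqrt(2)/6075000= 0.00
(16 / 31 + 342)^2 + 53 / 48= 5411663285 / 46128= 117318.40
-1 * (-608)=608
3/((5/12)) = 36/5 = 7.20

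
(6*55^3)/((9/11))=3660250/3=1220083.33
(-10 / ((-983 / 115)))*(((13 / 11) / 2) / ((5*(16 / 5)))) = 7475 / 173008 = 0.04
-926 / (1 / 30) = -27780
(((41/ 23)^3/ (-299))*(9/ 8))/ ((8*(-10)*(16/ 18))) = 5582601/ 18626216960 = 0.00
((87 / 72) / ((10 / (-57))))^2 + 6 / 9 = 923603 / 19200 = 48.10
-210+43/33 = -6887/33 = -208.70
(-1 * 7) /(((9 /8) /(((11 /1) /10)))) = -308 /45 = -6.84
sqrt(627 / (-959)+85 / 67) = sqrt(2538379018) / 64253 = 0.78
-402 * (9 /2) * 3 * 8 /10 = -21708 /5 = -4341.60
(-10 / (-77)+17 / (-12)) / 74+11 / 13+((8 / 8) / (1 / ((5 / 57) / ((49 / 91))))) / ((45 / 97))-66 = -9852642251 / 151999848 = -64.82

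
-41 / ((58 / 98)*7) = -287 / 29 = -9.90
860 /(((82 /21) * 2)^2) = 14.10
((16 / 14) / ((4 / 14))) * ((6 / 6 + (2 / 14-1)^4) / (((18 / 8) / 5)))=295760 / 21609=13.69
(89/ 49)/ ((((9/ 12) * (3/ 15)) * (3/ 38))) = 67640/ 441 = 153.38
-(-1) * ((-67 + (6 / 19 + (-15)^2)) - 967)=-15365 / 19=-808.68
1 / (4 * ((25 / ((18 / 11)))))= 9 / 550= 0.02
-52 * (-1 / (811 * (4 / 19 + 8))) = 19 / 2433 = 0.01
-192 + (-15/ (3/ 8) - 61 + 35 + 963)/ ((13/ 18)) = 1050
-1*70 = -70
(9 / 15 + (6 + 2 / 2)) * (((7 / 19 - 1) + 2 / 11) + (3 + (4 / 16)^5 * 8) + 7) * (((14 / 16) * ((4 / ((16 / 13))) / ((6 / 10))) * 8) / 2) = 23268427 / 16896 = 1377.16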